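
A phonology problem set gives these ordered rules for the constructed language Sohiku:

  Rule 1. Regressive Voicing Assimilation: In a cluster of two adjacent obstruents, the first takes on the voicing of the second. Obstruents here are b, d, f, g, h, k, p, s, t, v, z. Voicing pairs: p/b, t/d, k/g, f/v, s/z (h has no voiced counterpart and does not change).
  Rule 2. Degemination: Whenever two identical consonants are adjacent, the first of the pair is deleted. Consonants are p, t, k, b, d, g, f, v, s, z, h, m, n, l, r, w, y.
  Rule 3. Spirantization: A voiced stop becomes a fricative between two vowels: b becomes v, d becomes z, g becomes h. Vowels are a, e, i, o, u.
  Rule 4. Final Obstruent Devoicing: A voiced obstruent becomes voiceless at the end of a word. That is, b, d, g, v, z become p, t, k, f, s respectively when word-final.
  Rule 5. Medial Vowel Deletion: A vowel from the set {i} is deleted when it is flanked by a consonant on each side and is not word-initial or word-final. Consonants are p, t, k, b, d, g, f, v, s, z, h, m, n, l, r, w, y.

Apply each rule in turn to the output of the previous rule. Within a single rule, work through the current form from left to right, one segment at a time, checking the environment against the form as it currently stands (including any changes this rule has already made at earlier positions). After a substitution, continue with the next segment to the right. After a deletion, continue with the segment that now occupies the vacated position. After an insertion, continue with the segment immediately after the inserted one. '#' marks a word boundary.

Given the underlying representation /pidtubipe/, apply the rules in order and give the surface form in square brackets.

[ptuvpe]

Rule 1 Regressive Voicing Assimilation: [pidtubipe] → [pittubipe]
Rule 2 Degemination: [pittubipe] → [pitubipe]
Rule 3 Spirantization: [pitubipe] → [pituvipe]
Rule 4 Final Obstruent Devoicing: no change — [pituvipe]
Rule 5 Medial Vowel Deletion: [pituvipe] → [ptuvpe]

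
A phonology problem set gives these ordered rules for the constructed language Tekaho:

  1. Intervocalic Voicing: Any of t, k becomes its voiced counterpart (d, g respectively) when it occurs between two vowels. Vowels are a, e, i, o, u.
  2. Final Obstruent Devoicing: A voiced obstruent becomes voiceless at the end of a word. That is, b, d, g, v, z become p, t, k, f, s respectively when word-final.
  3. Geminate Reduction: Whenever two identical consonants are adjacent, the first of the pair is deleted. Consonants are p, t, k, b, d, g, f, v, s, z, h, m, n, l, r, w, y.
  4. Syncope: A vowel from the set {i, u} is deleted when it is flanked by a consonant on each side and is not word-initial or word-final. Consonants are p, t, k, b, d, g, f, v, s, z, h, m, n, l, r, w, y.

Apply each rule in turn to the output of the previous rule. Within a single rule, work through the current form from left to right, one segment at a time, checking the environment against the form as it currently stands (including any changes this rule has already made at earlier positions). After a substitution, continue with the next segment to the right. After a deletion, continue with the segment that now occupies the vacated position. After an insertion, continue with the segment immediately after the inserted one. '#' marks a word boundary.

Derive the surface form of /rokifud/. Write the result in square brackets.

1 Intervocalic Voicing: [rokifud] → [rogifud]
2 Final Obstruent Devoicing: [rogifud] → [rogifut]
3 Geminate Reduction: no change — [rogifut]
4 Syncope: [rogifut] → [rogft]

[rogft]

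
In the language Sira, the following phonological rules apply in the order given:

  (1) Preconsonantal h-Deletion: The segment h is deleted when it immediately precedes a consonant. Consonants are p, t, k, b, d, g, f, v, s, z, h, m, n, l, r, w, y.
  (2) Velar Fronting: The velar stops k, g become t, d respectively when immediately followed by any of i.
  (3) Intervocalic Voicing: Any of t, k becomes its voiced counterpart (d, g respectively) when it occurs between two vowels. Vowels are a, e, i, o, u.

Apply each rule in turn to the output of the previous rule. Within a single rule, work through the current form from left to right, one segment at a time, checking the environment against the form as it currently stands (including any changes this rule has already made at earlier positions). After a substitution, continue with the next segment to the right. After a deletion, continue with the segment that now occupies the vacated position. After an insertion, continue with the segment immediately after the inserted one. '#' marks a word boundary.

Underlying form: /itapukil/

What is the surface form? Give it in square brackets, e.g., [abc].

(1) Preconsonantal h-Deletion: no change — [itapukil]
(2) Velar Fronting: [itapukil] → [itaputil]
(3) Intervocalic Voicing: [itaputil] → [idapudil]

[idapudil]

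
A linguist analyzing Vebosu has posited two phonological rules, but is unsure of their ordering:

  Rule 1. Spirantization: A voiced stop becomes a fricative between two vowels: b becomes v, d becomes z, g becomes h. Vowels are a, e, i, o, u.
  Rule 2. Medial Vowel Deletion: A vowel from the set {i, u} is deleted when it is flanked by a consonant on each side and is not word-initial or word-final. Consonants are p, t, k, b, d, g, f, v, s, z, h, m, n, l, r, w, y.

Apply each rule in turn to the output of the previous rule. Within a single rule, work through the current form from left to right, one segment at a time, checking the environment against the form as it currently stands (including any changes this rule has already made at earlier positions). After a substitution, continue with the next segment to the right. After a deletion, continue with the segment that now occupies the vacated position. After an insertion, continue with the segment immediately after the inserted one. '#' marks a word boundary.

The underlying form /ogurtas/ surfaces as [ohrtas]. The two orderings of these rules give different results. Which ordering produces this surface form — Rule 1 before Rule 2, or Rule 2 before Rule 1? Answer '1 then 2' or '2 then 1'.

1 then 2

Order 1 then 2:
  1 Spirantization: [ogurtas] → [ohurtas]
  2 Medial Vowel Deletion: [ohurtas] → [ohrtas]
  result: [ohrtas]
Order 2 then 1:
  2 Medial Vowel Deletion: [ogurtas] → [ogrtas]
  1 Spirantization: no change — [ogrtas]
  result: [ogrtas]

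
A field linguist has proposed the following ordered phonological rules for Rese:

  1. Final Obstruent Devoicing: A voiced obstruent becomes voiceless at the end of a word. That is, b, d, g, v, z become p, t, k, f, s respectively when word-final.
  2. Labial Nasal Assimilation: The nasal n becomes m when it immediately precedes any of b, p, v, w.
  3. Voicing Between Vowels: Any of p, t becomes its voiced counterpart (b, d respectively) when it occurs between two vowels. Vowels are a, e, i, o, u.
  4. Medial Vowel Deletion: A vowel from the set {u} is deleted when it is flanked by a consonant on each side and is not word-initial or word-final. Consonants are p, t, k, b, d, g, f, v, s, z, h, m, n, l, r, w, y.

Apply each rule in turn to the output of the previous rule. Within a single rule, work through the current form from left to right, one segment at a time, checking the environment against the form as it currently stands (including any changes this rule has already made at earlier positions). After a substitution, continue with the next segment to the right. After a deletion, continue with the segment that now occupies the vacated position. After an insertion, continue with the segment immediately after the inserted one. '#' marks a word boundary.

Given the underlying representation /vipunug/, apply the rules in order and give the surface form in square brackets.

[vibnk]

1 Final Obstruent Devoicing: [vipunug] → [vipunuk]
2 Labial Nasal Assimilation: no change — [vipunuk]
3 Voicing Between Vowels: [vipunuk] → [vibunuk]
4 Medial Vowel Deletion: [vibunuk] → [vibnk]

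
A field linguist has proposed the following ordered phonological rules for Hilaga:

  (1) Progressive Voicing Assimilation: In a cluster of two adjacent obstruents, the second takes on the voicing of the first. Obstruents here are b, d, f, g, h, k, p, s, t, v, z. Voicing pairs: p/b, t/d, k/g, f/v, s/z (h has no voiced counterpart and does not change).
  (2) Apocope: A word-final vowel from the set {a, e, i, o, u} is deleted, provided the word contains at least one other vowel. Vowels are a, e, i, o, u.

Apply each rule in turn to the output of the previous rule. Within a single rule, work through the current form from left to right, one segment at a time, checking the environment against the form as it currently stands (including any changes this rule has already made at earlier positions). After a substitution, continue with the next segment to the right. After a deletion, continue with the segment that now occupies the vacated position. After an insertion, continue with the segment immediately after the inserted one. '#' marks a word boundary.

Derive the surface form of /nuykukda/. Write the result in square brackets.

(1) Progressive Voicing Assimilation: [nuykukda] → [nuykukta]
(2) Apocope: [nuykukta] → [nuykukt]

[nuykukt]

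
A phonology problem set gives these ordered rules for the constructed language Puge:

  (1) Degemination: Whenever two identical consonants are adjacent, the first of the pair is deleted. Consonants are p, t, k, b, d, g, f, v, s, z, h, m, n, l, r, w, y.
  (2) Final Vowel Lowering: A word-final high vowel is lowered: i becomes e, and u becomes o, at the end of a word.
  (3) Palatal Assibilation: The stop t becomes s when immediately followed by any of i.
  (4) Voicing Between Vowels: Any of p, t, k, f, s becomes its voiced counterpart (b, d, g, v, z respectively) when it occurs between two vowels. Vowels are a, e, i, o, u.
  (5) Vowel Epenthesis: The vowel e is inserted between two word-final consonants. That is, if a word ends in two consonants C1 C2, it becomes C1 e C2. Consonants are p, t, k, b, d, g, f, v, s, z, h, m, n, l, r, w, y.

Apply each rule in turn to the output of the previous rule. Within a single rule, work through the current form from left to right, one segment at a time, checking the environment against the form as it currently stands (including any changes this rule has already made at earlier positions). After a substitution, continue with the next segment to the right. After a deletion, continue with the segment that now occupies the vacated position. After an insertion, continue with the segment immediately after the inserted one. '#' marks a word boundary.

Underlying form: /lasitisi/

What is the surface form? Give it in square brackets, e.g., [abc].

[lazizize]

(1) Degemination: no change — [lasitisi]
(2) Final Vowel Lowering: [lasitisi] → [lasitise]
(3) Palatal Assibilation: [lasitise] → [lasisise]
(4) Voicing Between Vowels: [lasisise] → [lazizize]
(5) Vowel Epenthesis: no change — [lazizize]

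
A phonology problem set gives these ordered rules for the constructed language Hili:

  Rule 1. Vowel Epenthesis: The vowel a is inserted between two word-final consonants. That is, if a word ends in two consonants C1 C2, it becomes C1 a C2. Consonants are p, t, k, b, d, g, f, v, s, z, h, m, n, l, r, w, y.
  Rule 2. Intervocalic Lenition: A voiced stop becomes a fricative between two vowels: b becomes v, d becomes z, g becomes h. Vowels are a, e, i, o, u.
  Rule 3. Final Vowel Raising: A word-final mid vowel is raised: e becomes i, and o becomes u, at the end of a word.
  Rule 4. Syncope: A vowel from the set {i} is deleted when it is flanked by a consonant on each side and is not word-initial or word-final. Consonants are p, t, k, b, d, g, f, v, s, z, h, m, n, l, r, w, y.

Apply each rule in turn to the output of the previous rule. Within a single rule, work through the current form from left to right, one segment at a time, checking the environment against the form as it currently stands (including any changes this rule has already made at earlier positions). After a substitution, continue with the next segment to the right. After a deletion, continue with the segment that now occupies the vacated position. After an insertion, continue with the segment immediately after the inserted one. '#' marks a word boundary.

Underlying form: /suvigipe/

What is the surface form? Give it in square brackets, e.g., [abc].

[suvhpi]

Rule 1 Vowel Epenthesis: no change — [suvigipe]
Rule 2 Intervocalic Lenition: [suvigipe] → [suvihipe]
Rule 3 Final Vowel Raising: [suvihipe] → [suvihipi]
Rule 4 Syncope: [suvihipi] → [suvhpi]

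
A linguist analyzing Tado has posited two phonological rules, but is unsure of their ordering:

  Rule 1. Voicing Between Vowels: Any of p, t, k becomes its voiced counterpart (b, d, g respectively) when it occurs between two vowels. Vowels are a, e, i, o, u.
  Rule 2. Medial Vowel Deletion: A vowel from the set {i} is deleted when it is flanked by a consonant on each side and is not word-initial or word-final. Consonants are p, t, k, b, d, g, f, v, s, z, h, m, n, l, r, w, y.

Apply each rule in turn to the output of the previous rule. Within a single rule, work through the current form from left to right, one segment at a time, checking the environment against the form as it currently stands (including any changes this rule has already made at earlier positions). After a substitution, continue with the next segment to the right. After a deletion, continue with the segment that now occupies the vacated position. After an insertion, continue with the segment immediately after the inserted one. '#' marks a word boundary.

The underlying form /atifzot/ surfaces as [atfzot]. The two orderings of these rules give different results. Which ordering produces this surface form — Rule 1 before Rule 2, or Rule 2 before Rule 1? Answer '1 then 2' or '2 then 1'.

Order 1 then 2:
  1 Voicing Between Vowels: [atifzot] → [adifzot]
  2 Medial Vowel Deletion: [adifzot] → [adfzot]
  result: [adfzot]
Order 2 then 1:
  2 Medial Vowel Deletion: [atifzot] → [atfzot]
  1 Voicing Between Vowels: no change — [atfzot]
  result: [atfzot]

2 then 1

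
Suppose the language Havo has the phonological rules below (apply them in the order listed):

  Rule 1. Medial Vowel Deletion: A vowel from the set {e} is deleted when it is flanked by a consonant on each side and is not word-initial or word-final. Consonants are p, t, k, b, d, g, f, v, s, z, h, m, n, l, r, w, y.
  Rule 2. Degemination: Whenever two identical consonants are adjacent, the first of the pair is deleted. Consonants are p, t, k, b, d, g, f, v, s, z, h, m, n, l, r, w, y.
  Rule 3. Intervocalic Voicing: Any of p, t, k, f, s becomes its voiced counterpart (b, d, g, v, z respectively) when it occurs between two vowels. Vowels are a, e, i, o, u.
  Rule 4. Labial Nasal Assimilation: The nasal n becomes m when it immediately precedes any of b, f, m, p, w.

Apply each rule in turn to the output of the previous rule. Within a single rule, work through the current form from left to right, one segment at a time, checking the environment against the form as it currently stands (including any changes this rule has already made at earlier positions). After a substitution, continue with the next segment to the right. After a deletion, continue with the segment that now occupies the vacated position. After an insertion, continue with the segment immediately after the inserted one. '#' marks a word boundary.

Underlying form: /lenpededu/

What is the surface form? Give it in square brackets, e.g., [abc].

[lmpdu]

Rule 1 Medial Vowel Deletion: [lenpededu] → [lnpddu]
Rule 2 Degemination: [lnpddu] → [lnpdu]
Rule 3 Intervocalic Voicing: no change — [lnpdu]
Rule 4 Labial Nasal Assimilation: [lnpdu] → [lmpdu]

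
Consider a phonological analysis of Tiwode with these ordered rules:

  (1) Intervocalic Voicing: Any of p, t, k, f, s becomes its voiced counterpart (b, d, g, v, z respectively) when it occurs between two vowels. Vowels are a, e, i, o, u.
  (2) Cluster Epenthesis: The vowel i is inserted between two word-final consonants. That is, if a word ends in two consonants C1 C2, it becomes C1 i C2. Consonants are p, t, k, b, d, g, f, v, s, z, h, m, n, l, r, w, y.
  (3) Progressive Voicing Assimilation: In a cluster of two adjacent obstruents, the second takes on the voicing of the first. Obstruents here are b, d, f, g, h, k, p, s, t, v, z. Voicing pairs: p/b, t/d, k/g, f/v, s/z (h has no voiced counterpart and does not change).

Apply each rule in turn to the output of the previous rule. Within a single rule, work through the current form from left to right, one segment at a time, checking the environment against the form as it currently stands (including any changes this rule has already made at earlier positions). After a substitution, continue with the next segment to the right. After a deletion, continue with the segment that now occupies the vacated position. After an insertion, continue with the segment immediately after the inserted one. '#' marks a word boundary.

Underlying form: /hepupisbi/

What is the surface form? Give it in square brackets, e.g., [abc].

[hebubispi]

(1) Intervocalic Voicing: [hepupisbi] → [hebubisbi]
(2) Cluster Epenthesis: no change — [hebubisbi]
(3) Progressive Voicing Assimilation: [hebubisbi] → [hebubispi]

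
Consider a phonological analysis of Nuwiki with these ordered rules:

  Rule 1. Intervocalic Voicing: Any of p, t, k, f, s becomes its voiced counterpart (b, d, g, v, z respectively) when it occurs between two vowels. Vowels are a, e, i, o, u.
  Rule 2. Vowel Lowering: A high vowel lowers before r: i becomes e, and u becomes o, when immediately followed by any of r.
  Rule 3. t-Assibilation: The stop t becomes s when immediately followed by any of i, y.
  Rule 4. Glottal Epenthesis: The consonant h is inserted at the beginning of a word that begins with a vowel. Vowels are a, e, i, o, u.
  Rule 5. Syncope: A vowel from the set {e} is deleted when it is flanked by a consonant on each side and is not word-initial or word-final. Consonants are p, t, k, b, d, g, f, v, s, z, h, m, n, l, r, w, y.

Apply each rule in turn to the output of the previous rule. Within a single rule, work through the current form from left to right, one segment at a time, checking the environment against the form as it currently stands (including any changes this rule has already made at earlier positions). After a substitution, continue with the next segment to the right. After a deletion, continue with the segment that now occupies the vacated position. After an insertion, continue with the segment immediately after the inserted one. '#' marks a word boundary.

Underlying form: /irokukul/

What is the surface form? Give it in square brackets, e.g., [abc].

[hrogugul]

Rule 1 Intervocalic Voicing: [irokukul] → [irogugul]
Rule 2 Vowel Lowering: [irogugul] → [erogugul]
Rule 3 t-Assibilation: no change — [erogugul]
Rule 4 Glottal Epenthesis: [erogugul] → [herogugul]
Rule 5 Syncope: [herogugul] → [hrogugul]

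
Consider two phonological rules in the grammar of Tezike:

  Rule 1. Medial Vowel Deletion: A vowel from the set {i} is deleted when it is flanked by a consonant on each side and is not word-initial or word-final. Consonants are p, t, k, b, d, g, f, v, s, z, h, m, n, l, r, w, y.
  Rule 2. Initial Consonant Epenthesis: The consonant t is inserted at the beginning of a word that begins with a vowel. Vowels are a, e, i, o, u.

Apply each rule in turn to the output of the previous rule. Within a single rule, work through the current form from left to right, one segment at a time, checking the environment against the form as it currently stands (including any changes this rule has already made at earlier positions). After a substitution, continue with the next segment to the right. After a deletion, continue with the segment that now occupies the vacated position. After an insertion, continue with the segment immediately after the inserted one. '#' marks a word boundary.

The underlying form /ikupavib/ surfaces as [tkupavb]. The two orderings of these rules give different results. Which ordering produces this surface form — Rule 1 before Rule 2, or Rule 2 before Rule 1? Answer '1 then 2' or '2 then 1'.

2 then 1

Order 1 then 2:
  1 Medial Vowel Deletion: [ikupavib] → [ikupavb]
  2 Initial Consonant Epenthesis: [ikupavb] → [tikupavb]
  result: [tikupavb]
Order 2 then 1:
  2 Initial Consonant Epenthesis: [ikupavib] → [tikupavib]
  1 Medial Vowel Deletion: [tikupavib] → [tkupavb]
  result: [tkupavb]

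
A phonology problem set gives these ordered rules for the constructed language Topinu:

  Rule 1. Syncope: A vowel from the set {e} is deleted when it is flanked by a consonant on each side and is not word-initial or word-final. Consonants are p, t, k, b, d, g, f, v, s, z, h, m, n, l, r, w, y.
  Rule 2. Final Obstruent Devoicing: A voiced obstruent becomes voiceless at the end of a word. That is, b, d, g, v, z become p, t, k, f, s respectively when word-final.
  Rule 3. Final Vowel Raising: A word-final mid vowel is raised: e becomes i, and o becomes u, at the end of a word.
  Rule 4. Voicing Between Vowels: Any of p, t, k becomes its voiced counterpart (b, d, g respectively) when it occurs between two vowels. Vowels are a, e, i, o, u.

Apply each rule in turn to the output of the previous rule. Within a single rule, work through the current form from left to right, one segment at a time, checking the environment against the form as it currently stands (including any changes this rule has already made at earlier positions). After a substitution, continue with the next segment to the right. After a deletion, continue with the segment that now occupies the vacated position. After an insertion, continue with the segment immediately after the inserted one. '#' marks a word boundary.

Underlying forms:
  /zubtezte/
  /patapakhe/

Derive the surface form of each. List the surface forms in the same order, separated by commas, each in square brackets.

[zubtzti], [padabakhi]

/zubtezte/:
  Rule 1 Syncope: [zubtezte] → [zubtzte]
  Rule 2 Final Obstruent Devoicing: no change — [zubtzte]
  Rule 3 Final Vowel Raising: [zubtzte] → [zubtzti]
  Rule 4 Voicing Between Vowels: no change — [zubtzti]
/patapakhe/:
  Rule 1 Syncope: no change — [patapakhe]
  Rule 2 Final Obstruent Devoicing: no change — [patapakhe]
  Rule 3 Final Vowel Raising: [patapakhe] → [patapakhi]
  Rule 4 Voicing Between Vowels: [patapakhi] → [padabakhi]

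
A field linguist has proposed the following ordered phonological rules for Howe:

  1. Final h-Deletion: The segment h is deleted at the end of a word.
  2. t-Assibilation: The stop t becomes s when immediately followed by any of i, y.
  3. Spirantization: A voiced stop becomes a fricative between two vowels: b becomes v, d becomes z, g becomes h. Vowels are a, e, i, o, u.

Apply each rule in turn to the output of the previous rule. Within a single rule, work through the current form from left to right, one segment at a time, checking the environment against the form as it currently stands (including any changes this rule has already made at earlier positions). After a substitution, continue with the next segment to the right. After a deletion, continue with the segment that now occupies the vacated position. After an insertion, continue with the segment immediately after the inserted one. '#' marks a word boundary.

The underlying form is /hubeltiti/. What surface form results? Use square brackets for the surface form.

1 Final h-Deletion: no change — [hubeltiti]
2 t-Assibilation: [hubeltiti] → [hubelsisi]
3 Spirantization: [hubelsisi] → [huvelsisi]

[huvelsisi]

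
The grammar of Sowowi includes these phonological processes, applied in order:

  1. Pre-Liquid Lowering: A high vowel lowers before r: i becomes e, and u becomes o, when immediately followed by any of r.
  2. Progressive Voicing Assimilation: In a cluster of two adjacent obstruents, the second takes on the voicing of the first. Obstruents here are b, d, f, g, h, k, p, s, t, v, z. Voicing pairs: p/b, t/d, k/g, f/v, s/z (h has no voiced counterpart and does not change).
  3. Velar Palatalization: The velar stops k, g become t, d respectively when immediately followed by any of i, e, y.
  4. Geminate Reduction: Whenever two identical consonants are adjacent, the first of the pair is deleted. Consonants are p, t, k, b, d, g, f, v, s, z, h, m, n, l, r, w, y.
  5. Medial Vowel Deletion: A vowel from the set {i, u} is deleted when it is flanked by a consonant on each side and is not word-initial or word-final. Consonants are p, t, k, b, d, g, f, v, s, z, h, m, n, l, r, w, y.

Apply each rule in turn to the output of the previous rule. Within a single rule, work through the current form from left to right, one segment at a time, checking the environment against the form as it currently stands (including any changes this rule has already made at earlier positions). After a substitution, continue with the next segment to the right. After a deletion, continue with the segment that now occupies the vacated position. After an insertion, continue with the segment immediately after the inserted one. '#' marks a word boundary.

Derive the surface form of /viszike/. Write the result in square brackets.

[vste]

1 Pre-Liquid Lowering: no change — [viszike]
2 Progressive Voicing Assimilation: [viszike] → [vissike]
3 Velar Palatalization: [vissike] → [vissite]
4 Geminate Reduction: [vissite] → [visite]
5 Medial Vowel Deletion: [visite] → [vste]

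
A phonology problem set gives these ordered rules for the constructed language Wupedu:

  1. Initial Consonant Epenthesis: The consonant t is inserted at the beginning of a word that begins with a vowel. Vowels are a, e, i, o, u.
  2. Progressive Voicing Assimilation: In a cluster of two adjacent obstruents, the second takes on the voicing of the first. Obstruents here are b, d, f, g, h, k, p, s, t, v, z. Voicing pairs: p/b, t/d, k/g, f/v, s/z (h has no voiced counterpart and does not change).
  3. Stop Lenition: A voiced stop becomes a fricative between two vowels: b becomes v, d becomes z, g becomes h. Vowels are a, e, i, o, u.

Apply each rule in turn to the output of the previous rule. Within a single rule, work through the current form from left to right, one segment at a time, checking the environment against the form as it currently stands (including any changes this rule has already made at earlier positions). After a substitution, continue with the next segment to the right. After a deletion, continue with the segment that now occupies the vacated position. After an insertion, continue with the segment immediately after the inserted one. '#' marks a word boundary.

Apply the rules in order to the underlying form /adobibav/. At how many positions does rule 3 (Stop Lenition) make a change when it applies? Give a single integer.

1 Initial Consonant Epenthesis: [adobibav] → [tadobibav]
2 Progressive Voicing Assimilation: no change — [tadobibav]
3 Stop Lenition: [tadobibav] → [tazovivav]
Rule 3 changed 3 position(s).

3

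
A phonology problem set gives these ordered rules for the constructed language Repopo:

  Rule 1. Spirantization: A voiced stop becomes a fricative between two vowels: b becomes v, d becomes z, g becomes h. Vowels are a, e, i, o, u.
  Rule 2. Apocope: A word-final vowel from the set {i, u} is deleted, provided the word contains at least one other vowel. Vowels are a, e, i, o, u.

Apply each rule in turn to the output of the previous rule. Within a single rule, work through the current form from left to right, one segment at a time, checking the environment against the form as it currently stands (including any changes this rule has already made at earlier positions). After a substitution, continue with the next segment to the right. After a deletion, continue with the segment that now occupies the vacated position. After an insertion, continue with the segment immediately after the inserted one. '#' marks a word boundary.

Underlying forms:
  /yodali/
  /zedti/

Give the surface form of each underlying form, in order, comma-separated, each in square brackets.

/yodali/:
  Rule 1 Spirantization: [yodali] → [yozali]
  Rule 2 Apocope: [yozali] → [yozal]
/zedti/:
  Rule 1 Spirantization: no change — [zedti]
  Rule 2 Apocope: [zedti] → [zedt]

[yozal], [zedt]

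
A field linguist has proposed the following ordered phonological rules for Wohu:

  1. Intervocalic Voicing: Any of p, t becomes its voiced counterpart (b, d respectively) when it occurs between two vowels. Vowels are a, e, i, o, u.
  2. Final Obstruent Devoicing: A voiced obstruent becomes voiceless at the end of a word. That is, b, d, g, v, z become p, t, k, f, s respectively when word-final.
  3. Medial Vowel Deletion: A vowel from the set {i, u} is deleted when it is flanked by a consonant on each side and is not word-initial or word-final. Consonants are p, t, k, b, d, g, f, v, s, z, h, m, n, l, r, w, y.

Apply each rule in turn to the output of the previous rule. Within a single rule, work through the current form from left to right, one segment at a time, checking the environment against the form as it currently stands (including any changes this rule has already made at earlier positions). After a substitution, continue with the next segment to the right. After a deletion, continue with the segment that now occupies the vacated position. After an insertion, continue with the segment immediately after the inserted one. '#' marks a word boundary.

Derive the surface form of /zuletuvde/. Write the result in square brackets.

[zledvde]

1 Intervocalic Voicing: [zuletuvde] → [zuleduvde]
2 Final Obstruent Devoicing: no change — [zuleduvde]
3 Medial Vowel Deletion: [zuleduvde] → [zledvde]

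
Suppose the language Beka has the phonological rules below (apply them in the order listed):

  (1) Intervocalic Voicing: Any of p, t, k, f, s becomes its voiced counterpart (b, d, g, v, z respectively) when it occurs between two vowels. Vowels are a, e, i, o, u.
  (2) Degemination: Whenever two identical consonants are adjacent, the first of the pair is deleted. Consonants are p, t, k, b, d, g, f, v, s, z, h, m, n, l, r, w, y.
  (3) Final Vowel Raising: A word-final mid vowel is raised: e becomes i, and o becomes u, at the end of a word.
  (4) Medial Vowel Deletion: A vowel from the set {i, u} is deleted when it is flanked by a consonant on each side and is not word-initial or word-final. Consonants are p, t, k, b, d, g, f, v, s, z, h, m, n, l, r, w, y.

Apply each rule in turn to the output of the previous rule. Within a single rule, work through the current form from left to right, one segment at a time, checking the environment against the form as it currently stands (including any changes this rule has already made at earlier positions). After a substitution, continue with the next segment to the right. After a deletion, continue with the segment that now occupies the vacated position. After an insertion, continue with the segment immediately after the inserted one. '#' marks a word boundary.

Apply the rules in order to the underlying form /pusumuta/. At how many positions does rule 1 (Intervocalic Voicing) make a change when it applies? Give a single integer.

(1) Intervocalic Voicing: [pusumuta] → [puzumuda]
(2) Degemination: no change — [puzumuda]
(3) Final Vowel Raising: no change — [puzumuda]
(4) Medial Vowel Deletion: [puzumuda] → [pzmda]
Rule 1 changed 2 position(s).

2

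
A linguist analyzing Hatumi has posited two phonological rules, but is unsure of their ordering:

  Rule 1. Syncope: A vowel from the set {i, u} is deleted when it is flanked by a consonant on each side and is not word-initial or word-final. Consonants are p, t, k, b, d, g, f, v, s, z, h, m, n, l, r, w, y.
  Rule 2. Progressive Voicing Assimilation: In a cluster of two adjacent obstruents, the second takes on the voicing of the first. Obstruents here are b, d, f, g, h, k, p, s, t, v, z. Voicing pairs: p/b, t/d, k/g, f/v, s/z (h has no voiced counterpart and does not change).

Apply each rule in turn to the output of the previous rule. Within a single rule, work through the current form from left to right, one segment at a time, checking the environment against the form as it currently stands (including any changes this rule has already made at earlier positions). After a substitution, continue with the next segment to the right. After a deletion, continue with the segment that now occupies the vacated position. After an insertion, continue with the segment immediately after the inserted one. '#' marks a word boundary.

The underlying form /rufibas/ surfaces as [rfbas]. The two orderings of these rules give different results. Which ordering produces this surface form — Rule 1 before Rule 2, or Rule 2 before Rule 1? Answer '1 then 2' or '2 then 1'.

Order 1 then 2:
  1 Syncope: [rufibas] → [rfbas]
  2 Progressive Voicing Assimilation: [rfbas] → [rfpas]
  result: [rfpas]
Order 2 then 1:
  2 Progressive Voicing Assimilation: no change — [rufibas]
  1 Syncope: [rufibas] → [rfbas]
  result: [rfbas]

2 then 1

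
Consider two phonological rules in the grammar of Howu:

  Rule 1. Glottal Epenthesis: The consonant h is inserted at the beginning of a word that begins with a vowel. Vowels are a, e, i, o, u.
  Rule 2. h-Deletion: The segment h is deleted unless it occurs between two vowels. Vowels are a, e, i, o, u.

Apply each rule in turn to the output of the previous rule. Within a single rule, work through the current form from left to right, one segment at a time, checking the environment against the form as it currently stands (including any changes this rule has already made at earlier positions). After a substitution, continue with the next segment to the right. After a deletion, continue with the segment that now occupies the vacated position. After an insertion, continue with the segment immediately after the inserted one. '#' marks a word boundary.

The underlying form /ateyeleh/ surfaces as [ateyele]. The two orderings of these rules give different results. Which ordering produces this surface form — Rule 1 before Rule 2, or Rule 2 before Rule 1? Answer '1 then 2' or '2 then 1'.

Order 1 then 2:
  1 Glottal Epenthesis: [ateyeleh] → [hateyeleh]
  2 h-Deletion: [hateyeleh] → [ateyele]
  result: [ateyele]
Order 2 then 1:
  2 h-Deletion: [ateyeleh] → [ateyele]
  1 Glottal Epenthesis: [ateyele] → [hateyele]
  result: [hateyele]

1 then 2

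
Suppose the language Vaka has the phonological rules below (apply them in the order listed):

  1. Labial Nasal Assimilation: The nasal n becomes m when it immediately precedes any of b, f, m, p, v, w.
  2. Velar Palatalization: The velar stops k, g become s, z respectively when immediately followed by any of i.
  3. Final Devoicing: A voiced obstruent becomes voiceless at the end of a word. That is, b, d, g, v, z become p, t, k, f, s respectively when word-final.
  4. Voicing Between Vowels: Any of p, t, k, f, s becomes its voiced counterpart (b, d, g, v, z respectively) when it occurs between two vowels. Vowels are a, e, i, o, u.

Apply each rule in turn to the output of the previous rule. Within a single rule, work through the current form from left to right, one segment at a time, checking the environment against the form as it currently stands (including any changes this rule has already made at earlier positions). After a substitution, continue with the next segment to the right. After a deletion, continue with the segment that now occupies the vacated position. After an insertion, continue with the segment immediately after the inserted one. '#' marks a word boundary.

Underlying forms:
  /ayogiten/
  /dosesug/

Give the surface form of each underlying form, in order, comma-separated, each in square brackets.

/ayogiten/:
  1 Labial Nasal Assimilation: no change — [ayogiten]
  2 Velar Palatalization: [ayogiten] → [ayoziten]
  3 Final Devoicing: no change — [ayoziten]
  4 Voicing Between Vowels: [ayoziten] → [ayoziden]
/dosesug/:
  1 Labial Nasal Assimilation: no change — [dosesug]
  2 Velar Palatalization: no change — [dosesug]
  3 Final Devoicing: [dosesug] → [dosesuk]
  4 Voicing Between Vowels: [dosesuk] → [dozezuk]

[ayoziden], [dozezuk]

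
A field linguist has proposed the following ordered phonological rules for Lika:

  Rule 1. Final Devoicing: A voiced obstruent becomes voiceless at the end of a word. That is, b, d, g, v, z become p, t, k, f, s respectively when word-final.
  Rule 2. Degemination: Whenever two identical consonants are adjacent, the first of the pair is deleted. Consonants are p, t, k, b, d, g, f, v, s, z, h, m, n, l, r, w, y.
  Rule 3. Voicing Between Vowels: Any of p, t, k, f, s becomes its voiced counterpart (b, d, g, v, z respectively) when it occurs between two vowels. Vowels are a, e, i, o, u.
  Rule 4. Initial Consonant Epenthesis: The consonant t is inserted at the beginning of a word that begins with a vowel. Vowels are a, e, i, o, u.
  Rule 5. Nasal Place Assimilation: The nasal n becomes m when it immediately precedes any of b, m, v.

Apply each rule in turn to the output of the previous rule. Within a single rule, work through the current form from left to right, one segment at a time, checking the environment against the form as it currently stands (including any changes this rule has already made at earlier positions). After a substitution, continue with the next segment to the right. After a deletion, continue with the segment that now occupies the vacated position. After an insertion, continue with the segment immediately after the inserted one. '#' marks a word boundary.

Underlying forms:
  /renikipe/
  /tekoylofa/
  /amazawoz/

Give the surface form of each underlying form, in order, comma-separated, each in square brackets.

[renigibe], [tegoylova], [tamazawos]

/renikipe/:
  Rule 1 Final Devoicing: no change — [renikipe]
  Rule 2 Degemination: no change — [renikipe]
  Rule 3 Voicing Between Vowels: [renikipe] → [renigibe]
  Rule 4 Initial Consonant Epenthesis: no change — [renigibe]
  Rule 5 Nasal Place Assimilation: no change — [renigibe]
/tekoylofa/:
  Rule 1 Final Devoicing: no change — [tekoylofa]
  Rule 2 Degemination: no change — [tekoylofa]
  Rule 3 Voicing Between Vowels: [tekoylofa] → [tegoylova]
  Rule 4 Initial Consonant Epenthesis: no change — [tegoylova]
  Rule 5 Nasal Place Assimilation: no change — [tegoylova]
/amazawoz/:
  Rule 1 Final Devoicing: [amazawoz] → [amazawos]
  Rule 2 Degemination: no change — [amazawos]
  Rule 3 Voicing Between Vowels: no change — [amazawos]
  Rule 4 Initial Consonant Epenthesis: [amazawos] → [tamazawos]
  Rule 5 Nasal Place Assimilation: no change — [tamazawos]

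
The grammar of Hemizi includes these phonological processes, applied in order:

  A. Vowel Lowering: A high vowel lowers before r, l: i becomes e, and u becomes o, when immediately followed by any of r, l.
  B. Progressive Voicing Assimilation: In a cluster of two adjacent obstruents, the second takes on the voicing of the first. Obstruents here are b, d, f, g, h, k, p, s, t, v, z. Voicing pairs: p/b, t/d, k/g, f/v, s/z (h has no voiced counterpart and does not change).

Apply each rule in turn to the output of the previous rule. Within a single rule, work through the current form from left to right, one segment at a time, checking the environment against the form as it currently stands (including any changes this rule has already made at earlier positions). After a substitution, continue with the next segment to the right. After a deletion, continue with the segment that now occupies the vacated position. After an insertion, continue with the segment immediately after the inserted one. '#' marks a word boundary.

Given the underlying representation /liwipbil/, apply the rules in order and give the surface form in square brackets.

A Vowel Lowering: [liwipbil] → [liwipbel]
B Progressive Voicing Assimilation: [liwipbel] → [liwippel]

[liwippel]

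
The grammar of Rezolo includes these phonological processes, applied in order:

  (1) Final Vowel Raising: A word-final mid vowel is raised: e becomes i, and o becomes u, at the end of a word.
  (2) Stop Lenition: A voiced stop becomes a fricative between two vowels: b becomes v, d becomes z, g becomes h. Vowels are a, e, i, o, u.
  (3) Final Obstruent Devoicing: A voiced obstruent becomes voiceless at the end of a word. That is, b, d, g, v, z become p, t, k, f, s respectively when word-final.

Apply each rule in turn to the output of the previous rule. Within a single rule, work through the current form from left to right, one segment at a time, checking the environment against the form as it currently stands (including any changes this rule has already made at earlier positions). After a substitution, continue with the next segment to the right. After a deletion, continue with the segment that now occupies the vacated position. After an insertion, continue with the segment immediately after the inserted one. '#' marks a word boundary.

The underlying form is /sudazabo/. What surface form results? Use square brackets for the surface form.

[suzazavu]

(1) Final Vowel Raising: [sudazabo] → [sudazabu]
(2) Stop Lenition: [sudazabu] → [suzazavu]
(3) Final Obstruent Devoicing: no change — [suzazavu]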